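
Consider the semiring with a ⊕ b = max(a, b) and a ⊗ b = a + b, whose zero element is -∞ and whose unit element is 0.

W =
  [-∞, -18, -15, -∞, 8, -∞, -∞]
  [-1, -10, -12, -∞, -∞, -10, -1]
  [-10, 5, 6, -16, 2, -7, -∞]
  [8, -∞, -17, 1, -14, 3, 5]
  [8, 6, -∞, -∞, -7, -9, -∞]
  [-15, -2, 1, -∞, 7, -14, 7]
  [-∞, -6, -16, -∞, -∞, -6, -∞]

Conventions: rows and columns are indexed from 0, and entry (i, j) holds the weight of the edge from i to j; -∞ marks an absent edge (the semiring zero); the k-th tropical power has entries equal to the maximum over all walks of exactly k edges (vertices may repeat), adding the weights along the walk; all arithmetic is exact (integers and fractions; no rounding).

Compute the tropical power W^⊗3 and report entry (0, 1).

W^⊗2:
  [16, 14, -9, -31, 1, -1, -19]
  [-11, -7, -6, -28, 7, -7, -3]
  [10, 11, 12, -10, 8, -1, 4]
  [9, 1, 4, 2, 16, 4, 10]
  [5, -1, -6, -∞, 16, -4, 5]
  [15, 13, 7, -15, 3, 1, -3]
  [-7, -8, -5, -32, 1, -16, 1]
W^⊗3:
  [13, 7, 2, -25, 24, 4, 13]
  [15, 13, 0, -22, 0, -2, 0]
  [16, 17, 18, -4, 18, 5, 10]
  [24, 22, 10, 3, 17, 7, 11]
  [24, 22, 0, -22, 13, 7, 3]
  [12, 12, 13, -9, 23, 3, 12]
  [9, 7, 1, -21, 1, -5, -9]
Key observation: the optimum is the walk 0->4->4->1, with weight 8 + (-7) + 6 = 7.
Optimal value attained by: walk 0->4->4->1.
Answer: (W^⊗3)[0][1] = 7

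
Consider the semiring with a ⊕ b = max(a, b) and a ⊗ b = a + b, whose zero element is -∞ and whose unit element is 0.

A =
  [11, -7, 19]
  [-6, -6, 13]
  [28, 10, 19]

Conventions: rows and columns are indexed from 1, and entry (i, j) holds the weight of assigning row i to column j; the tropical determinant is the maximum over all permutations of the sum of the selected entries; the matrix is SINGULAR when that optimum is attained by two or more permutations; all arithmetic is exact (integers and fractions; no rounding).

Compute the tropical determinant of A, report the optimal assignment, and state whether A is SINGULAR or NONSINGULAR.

σ = (1, 2, 3): 11 + (-6) + 19 = 24
σ = (1, 3, 2): 11 + 13 + 10 = 34
σ = (2, 1, 3): (-7) + (-6) + 19 = 6
σ = (2, 3, 1): (-7) + 13 + 28 = 34
σ = (3, 1, 2): 19 + (-6) + 10 = 23
σ = (3, 2, 1): 19 + (-6) + 28 = 41
Optimal value attained by: σ = (3, 2, 1).
Answer: det⊕(A) = 41; verdict: NONSINGULAR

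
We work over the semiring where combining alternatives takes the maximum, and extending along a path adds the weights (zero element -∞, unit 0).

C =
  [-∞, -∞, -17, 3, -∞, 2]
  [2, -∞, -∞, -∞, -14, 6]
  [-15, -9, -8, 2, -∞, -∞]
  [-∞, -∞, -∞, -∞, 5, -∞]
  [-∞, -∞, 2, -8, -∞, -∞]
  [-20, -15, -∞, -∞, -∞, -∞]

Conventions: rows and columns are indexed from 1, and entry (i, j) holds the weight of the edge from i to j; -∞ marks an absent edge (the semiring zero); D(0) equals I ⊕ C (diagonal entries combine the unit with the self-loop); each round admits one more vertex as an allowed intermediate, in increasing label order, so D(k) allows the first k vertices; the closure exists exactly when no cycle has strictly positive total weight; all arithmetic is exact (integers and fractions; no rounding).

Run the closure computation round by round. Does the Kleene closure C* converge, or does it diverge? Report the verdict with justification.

D(0):
  [0, -∞, -17, 3, -∞, 2]
  [2, 0, -∞, -∞, -14, 6]
  [-15, -9, 0, 2, -∞, -∞]
  [-∞, -∞, -∞, 0, 5, -∞]
  [-∞, -∞, 2, -8, 0, -∞]
  [-20, -15, -∞, -∞, -∞, 0]
D(1):
  [0, -∞, -17, 3, -∞, 2]
  [2, 0, -15, 5, -14, 6]
  [-15, -9, 0, 2, -∞, -13]
  [-∞, -∞, -∞, 0, 5, -∞]
  [-∞, -∞, 2, -8, 0, -∞]
  [-20, -15, -37, -17, -∞, 0]
D(2):
  [0, -∞, -17, 3, -∞, 2]
  [2, 0, -15, 5, -14, 6]
  [-7, -9, 0, 2, -23, -3]
  [-∞, -∞, -∞, 0, 5, -∞]
  [-∞, -∞, 2, -8, 0, -∞]
  [-13, -15, -30, -10, -29, 0]
D(3):
  [0, -26, -17, 3, -40, 2]
  [2, 0, -15, 5, -14, 6]
  [-7, -9, 0, 2, -23, -3]
  [-∞, -∞, -∞, 0, 5, -∞]
  [-5, -7, 2, 4, 0, -1]
  [-13, -15, -30, -10, -29, 0]
Detection: at round 4, diagonal entry (5, 5) turns strictly positive.
Key observation: the cycle 5->3->2->1->4->5 has total weight 2 + (-9) + 2 + 3 + 5, which is strictly positive.
Answer: DIVERGES — positive cycle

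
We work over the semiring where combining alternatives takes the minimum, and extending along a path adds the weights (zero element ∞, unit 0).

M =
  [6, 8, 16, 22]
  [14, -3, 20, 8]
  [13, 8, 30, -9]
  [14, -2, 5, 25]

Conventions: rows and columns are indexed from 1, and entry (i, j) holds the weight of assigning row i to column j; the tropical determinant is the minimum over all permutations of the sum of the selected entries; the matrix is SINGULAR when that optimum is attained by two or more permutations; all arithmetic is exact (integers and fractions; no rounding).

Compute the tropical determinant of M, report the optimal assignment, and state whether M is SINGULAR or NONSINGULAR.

σ = (1, 2, 3, 4): 6 + (-3) + 30 + 25 = 58
σ = (1, 2, 4, 3): 6 + (-3) + (-9) + 5 = -1
σ = (1, 3, 2, 4): 6 + 20 + 8 + 25 = 59
σ = (1, 3, 4, 2): 6 + 20 + (-9) + (-2) = 15
σ = (1, 4, 2, 3): 6 + 8 + 8 + 5 = 27
σ = (1, 4, 3, 2): 6 + 8 + 30 + (-2) = 42
σ = (2, 1, 3, 4): 8 + 14 + 30 + 25 = 77
σ = (2, 1, 4, 3): 8 + 14 + (-9) + 5 = 18
σ = (2, 3, 1, 4): 8 + 20 + 13 + 25 = 66
σ = (2, 3, 4, 1): 8 + 20 + (-9) + 14 = 33
σ = (2, 4, 1, 3): 8 + 8 + 13 + 5 = 34
σ = (2, 4, 3, 1): 8 + 8 + 30 + 14 = 60
σ = (3, 1, 2, 4): 16 + 14 + 8 + 25 = 63
σ = (3, 1, 4, 2): 16 + 14 + (-9) + (-2) = 19
σ = (3, 2, 1, 4): 16 + (-3) + 13 + 25 = 51
σ = (3, 2, 4, 1): 16 + (-3) + (-9) + 14 = 18
σ = (3, 4, 1, 2): 16 + 8 + 13 + (-2) = 35
σ = (3, 4, 2, 1): 16 + 8 + 8 + 14 = 46
σ = (4, 1, 2, 3): 22 + 14 + 8 + 5 = 49
σ = (4, 1, 3, 2): 22 + 14 + 30 + (-2) = 64
σ = (4, 2, 1, 3): 22 + (-3) + 13 + 5 = 37
σ = (4, 2, 3, 1): 22 + (-3) + 30 + 14 = 63
σ = (4, 3, 1, 2): 22 + 20 + 13 + (-2) = 53
σ = (4, 3, 2, 1): 22 + 20 + 8 + 14 = 64
Optimal value attained by: σ = (1, 2, 4, 3).
Answer: det⊕(M) = -1; verdict: NONSINGULAR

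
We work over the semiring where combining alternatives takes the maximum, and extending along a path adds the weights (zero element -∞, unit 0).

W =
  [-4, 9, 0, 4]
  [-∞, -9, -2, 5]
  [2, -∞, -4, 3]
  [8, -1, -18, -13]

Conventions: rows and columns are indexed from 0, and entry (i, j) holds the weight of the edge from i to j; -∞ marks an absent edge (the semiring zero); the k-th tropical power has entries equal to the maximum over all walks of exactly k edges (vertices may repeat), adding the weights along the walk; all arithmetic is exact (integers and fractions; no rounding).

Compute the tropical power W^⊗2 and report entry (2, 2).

W^⊗2:
  [12, 5, 7, 14]
  [13, 4, -6, 1]
  [11, 11, 2, 6]
  [4, 17, 8, 12]
Key observation: the optimum is the walk 2->0->2, with weight 2 + 0 = 2.
Optimal value attained by: walk 2->0->2.
Answer: (W^⊗2)[2][2] = 2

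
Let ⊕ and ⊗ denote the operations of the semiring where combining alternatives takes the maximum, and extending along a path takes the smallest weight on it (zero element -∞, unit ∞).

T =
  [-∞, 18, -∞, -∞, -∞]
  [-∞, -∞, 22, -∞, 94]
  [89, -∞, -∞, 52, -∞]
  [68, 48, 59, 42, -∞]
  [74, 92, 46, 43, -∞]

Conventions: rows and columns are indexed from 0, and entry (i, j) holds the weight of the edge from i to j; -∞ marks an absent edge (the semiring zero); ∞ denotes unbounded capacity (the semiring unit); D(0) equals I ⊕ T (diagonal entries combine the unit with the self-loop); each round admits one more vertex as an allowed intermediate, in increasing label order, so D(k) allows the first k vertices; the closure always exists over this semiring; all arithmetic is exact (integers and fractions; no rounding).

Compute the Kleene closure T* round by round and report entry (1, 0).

D(0):
  [∞, 18, -∞, -∞, -∞]
  [-∞, ∞, 22, -∞, 94]
  [89, -∞, ∞, 52, -∞]
  [68, 48, 59, ∞, -∞]
  [74, 92, 46, 43, ∞]
D(1):
  [∞, 18, -∞, -∞, -∞]
  [-∞, ∞, 22, -∞, 94]
  [89, 18, ∞, 52, -∞]
  [68, 48, 59, ∞, -∞]
  [74, 92, 46, 43, ∞]
D(2):
  [∞, 18, 18, -∞, 18]
  [-∞, ∞, 22, -∞, 94]
  [89, 18, ∞, 52, 18]
  [68, 48, 59, ∞, 48]
  [74, 92, 46, 43, ∞]
D(3):
  [∞, 18, 18, 18, 18]
  [22, ∞, 22, 22, 94]
  [89, 18, ∞, 52, 18]
  [68, 48, 59, ∞, 48]
  [74, 92, 46, 46, ∞]
D(4):
  [∞, 18, 18, 18, 18]
  [22, ∞, 22, 22, 94]
  [89, 48, ∞, 52, 48]
  [68, 48, 59, ∞, 48]
  [74, 92, 46, 46, ∞]
D(5):
  [∞, 18, 18, 18, 18]
  [74, ∞, 46, 46, 94]
  [89, 48, ∞, 52, 48]
  [68, 48, 59, ∞, 48]
  [74, 92, 46, 46, ∞]
Answer: T*[1][0] = 74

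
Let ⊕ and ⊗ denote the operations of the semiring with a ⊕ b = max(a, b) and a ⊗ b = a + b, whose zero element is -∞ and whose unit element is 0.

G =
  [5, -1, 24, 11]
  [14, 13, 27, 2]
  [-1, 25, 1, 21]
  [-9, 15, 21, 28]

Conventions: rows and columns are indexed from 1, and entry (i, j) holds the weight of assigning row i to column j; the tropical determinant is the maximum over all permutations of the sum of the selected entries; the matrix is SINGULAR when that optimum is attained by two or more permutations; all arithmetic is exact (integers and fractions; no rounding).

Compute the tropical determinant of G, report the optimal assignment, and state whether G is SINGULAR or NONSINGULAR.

σ = (1, 2, 3, 4): 5 + 13 + 1 + 28 = 47
σ = (1, 2, 4, 3): 5 + 13 + 21 + 21 = 60
σ = (1, 3, 2, 4): 5 + 27 + 25 + 28 = 85
σ = (1, 3, 4, 2): 5 + 27 + 21 + 15 = 68
σ = (1, 4, 2, 3): 5 + 2 + 25 + 21 = 53
σ = (1, 4, 3, 2): 5 + 2 + 1 + 15 = 23
σ = (2, 1, 3, 4): (-1) + 14 + 1 + 28 = 42
σ = (2, 1, 4, 3): (-1) + 14 + 21 + 21 = 55
σ = (2, 3, 1, 4): (-1) + 27 + (-1) + 28 = 53
σ = (2, 3, 4, 1): (-1) + 27 + 21 + (-9) = 38
σ = (2, 4, 1, 3): (-1) + 2 + (-1) + 21 = 21
σ = (2, 4, 3, 1): (-1) + 2 + 1 + (-9) = -7
σ = (3, 1, 2, 4): 24 + 14 + 25 + 28 = 91
σ = (3, 1, 4, 2): 24 + 14 + 21 + 15 = 74
σ = (3, 2, 1, 4): 24 + 13 + (-1) + 28 = 64
σ = (3, 2, 4, 1): 24 + 13 + 21 + (-9) = 49
σ = (3, 4, 1, 2): 24 + 2 + (-1) + 15 = 40
σ = (3, 4, 2, 1): 24 + 2 + 25 + (-9) = 42
σ = (4, 1, 2, 3): 11 + 14 + 25 + 21 = 71
σ = (4, 1, 3, 2): 11 + 14 + 1 + 15 = 41
σ = (4, 2, 1, 3): 11 + 13 + (-1) + 21 = 44
σ = (4, 2, 3, 1): 11 + 13 + 1 + (-9) = 16
σ = (4, 3, 1, 2): 11 + 27 + (-1) + 15 = 52
σ = (4, 3, 2, 1): 11 + 27 + 25 + (-9) = 54
Optimal value attained by: σ = (3, 1, 2, 4).
Answer: det⊕(G) = 91; verdict: NONSINGULAR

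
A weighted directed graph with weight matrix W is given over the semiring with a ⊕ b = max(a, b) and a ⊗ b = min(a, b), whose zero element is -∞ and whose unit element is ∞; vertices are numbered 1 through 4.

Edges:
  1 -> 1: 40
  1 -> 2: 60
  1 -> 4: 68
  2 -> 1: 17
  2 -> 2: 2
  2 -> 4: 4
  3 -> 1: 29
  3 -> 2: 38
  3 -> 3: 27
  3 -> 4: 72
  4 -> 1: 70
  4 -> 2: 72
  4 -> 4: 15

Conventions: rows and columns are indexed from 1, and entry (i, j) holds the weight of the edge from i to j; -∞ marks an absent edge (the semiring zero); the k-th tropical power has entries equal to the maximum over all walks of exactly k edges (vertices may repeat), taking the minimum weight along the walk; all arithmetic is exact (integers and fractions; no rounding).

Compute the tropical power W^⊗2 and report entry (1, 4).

W^⊗2:
  [68, 68, -∞, 40]
  [17, 17, -∞, 17]
  [70, 72, 27, 29]
  [40, 60, -∞, 68]
Key observation: the optimum is the walk 1->1->4, with weight 40 min 68 = 40.
Optimal value attained by: walk 1->1->4.
Answer: (W^⊗2)[1][4] = 40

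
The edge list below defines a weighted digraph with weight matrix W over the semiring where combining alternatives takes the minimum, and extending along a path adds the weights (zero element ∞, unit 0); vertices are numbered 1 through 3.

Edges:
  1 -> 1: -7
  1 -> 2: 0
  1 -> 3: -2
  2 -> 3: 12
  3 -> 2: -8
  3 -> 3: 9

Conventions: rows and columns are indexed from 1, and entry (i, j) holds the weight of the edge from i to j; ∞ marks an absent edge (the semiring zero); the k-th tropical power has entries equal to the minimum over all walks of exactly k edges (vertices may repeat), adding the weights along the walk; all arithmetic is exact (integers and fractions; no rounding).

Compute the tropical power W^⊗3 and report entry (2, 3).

W^⊗2:
  [-14, -10, -9]
  [∞, 4, 21]
  [∞, 1, 4]
W^⊗3:
  [-21, -17, -16]
  [∞, 13, 16]
  [∞, -4, 13]
Key observation: the optimum is the walk 2->3->2->3, with weight 12 + (-8) + 12 = 16.
Optimal value attained by: walk 2->3->2->3.
Answer: (W^⊗3)[2][3] = 16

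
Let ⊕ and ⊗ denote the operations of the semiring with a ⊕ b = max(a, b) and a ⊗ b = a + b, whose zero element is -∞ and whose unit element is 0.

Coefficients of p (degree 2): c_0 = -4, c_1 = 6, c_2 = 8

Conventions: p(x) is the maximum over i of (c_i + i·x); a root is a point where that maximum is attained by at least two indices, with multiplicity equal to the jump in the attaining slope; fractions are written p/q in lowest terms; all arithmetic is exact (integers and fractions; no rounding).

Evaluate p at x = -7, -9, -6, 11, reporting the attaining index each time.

p(-7) = max(-4+0·(-7)=-4, 6+1·(-7)=-1, 8+2·(-7)=-6) = -1 (attained by i=1)
p(-9) = max(-4+0·(-9)=-4, 6+1·(-9)=-3, 8+2·(-9)=-10) = -3 (attained by i=1)
p(-6) = max(-4+0·(-6)=-4, 6+1·(-6)=0, 8+2·(-6)=-4) = 0 (attained by i=1)
p(11) = max(-4+0·11=-4, 6+1·11=17, 8+2·11=30) = 30 (attained by i=2)
Answer: p(-7) = -1; p(-9) = -3; p(-6) = 0; p(11) = 30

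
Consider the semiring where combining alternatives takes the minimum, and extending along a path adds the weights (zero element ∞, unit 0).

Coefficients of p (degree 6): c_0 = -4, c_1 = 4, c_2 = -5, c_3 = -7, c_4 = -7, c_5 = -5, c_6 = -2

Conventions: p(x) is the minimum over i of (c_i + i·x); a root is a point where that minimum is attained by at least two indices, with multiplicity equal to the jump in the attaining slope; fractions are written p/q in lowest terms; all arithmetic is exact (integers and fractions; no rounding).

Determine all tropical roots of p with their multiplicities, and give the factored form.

hull edge (i=0, c=-4) to (i=3, c=-7): slope -1, span 3
hull edge (i=3, c=-7) to (i=4, c=-7): slope 0, span 1
hull edge (i=4, c=-7) to (i=5, c=-5): slope 2, span 1
hull edge (i=5, c=-5) to (i=6, c=-2): slope 3, span 1
Factored form: p(x) = -2 ⊗ (x ⊕ (-3)) ⊗ (x ⊕ (-2)) ⊗ (x ⊕ 0) ⊗ (x ⊕ 1) ⊗ (x ⊕ 1) ⊗ (x ⊕ 1)
Answer: roots = -3 (mult 1), -2 (mult 1), 0 (mult 1), 1 (mult 3)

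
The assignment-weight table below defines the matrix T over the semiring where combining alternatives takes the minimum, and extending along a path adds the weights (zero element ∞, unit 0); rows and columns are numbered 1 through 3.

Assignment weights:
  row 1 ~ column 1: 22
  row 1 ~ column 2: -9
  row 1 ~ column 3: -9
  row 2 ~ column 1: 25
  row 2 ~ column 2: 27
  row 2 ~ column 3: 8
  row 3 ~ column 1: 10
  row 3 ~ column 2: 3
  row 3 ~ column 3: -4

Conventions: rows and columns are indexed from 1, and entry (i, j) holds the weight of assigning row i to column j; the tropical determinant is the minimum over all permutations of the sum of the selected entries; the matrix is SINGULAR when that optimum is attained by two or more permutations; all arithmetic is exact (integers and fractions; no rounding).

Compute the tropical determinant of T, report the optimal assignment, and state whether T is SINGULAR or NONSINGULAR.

σ = (1, 2, 3): 22 + 27 + (-4) = 45
σ = (1, 3, 2): 22 + 8 + 3 = 33
σ = (2, 1, 3): (-9) + 25 + (-4) = 12
σ = (2, 3, 1): (-9) + 8 + 10 = 9
σ = (3, 1, 2): (-9) + 25 + 3 = 19
σ = (3, 2, 1): (-9) + 27 + 10 = 28
Optimal value attained by: σ = (2, 3, 1).
Answer: det⊕(T) = 9; verdict: NONSINGULAR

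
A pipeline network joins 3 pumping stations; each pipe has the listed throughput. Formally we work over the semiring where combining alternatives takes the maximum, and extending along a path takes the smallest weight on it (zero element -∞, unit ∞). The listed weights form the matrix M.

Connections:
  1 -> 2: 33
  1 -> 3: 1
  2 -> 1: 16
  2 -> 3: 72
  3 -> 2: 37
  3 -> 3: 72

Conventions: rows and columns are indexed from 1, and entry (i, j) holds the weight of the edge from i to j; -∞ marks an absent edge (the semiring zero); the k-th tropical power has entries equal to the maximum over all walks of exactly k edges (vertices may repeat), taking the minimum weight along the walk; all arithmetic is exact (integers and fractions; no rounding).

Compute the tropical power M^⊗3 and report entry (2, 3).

M^⊗2:
  [16, 1, 33]
  [-∞, 37, 72]
  [16, 37, 72]
M^⊗3:
  [1, 33, 33]
  [16, 37, 72]
  [16, 37, 72]
Key observation: the optimum is the walk 2->3->3->3, with weight 72 min 72 min 72 = 72.
Optimal value attained by: walk 2->3->3->3.
Answer: (M^⊗3)[2][3] = 72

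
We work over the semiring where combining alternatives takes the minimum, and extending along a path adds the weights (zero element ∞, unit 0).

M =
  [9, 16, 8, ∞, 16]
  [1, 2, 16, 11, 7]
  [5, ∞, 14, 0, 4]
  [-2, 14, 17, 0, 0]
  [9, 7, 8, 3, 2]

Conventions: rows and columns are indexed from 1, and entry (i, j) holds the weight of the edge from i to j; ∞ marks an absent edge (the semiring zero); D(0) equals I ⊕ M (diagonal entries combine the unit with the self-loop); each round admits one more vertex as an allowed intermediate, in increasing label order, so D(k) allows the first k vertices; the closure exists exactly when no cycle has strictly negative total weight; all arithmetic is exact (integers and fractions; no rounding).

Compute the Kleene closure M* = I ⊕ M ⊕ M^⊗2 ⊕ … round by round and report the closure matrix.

D(0):
  [0, 16, 8, ∞, 16]
  [1, 0, 16, 11, 7]
  [5, ∞, 0, 0, 4]
  [-2, 14, 17, 0, 0]
  [9, 7, 8, 3, 0]
D(1):
  [0, 16, 8, ∞, 16]
  [1, 0, 9, 11, 7]
  [5, 21, 0, 0, 4]
  [-2, 14, 6, 0, 0]
  [9, 7, 8, 3, 0]
D(2):
  [0, 16, 8, 27, 16]
  [1, 0, 9, 11, 7]
  [5, 21, 0, 0, 4]
  [-2, 14, 6, 0, 0]
  [8, 7, 8, 3, 0]
D(3):
  [0, 16, 8, 8, 12]
  [1, 0, 9, 9, 7]
  [5, 21, 0, 0, 4]
  [-2, 14, 6, 0, 0]
  [8, 7, 8, 3, 0]
D(4):
  [0, 16, 8, 8, 8]
  [1, 0, 9, 9, 7]
  [-2, 14, 0, 0, 0]
  [-2, 14, 6, 0, 0]
  [1, 7, 8, 3, 0]
D(5):
  [0, 15, 8, 8, 8]
  [1, 0, 9, 9, 7]
  [-2, 7, 0, 0, 0]
  [-2, 7, 6, 0, 0]
  [1, 7, 8, 3, 0]
Answer: M* = [[0, 15, 8, 8, 8], [1, 0, 9, 9, 7], [-2, 7, 0, 0, 0], [-2, 7, 6, 0, 0], [1, 7, 8, 3, 0]]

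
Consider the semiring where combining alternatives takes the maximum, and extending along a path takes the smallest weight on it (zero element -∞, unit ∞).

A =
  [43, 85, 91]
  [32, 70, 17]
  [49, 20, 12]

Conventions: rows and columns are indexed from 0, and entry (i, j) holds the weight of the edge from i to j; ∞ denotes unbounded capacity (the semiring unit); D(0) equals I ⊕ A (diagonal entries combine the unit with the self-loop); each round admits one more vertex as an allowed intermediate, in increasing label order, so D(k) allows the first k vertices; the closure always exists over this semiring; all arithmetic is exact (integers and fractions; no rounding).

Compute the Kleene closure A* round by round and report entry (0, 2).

D(0):
  [∞, 85, 91]
  [32, ∞, 17]
  [49, 20, ∞]
D(1):
  [∞, 85, 91]
  [32, ∞, 32]
  [49, 49, ∞]
D(2):
  [∞, 85, 91]
  [32, ∞, 32]
  [49, 49, ∞]
D(3):
  [∞, 85, 91]
  [32, ∞, 32]
  [49, 49, ∞]
Answer: A*[0][2] = 91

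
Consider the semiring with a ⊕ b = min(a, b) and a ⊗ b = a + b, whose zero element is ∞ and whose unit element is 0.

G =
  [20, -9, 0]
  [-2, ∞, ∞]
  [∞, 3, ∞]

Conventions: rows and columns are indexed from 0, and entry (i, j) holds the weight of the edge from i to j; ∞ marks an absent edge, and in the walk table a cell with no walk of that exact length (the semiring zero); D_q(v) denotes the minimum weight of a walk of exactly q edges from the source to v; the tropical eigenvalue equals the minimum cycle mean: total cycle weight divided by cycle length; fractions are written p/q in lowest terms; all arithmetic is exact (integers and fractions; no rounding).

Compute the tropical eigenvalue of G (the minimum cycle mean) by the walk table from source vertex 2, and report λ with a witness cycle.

q=0: [∞, ∞, 0]
q=1: [∞, 3, ∞]
q=2: [1, ∞, ∞]
q=3: [21, -8, 1]
Optimal cycle mean attained by: cycle 0->1->0, total (-9) + (-2), length 2.
Answer: λ = -11/2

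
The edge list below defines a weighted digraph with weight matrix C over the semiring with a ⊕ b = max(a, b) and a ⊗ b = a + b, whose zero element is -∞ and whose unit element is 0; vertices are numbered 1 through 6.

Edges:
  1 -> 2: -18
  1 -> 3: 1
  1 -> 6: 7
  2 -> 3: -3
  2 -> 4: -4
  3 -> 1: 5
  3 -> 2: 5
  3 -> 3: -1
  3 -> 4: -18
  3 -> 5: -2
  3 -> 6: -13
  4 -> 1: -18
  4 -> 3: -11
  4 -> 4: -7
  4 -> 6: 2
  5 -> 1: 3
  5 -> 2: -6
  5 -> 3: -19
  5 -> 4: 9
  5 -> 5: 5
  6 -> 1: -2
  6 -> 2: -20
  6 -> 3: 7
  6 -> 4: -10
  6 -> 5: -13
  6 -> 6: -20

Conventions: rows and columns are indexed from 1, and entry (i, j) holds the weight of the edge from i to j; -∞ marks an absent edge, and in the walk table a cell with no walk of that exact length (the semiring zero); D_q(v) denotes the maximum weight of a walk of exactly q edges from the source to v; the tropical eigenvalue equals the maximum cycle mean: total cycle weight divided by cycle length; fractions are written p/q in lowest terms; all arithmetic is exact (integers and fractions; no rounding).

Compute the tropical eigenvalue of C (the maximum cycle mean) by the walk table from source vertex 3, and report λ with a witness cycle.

q=0: [-∞, -∞, 0, -∞, -∞, -∞]
q=1: [5, 5, -1, -18, -2, -13]
q=2: [4, 4, 6, 7, 3, 12]
q=3: [11, 11, 19, 12, 8, 11]
q=4: [24, 24, 18, 17, 17, 18]
q=5: [23, 23, 25, 26, 22, 31]
q=6: [30, 30, 38, 31, 27, 30]
Optimal cycle mean attained by: cycle 1->6->3->1, total 7 + 7 + 5, length 3.
Answer: λ = 19/3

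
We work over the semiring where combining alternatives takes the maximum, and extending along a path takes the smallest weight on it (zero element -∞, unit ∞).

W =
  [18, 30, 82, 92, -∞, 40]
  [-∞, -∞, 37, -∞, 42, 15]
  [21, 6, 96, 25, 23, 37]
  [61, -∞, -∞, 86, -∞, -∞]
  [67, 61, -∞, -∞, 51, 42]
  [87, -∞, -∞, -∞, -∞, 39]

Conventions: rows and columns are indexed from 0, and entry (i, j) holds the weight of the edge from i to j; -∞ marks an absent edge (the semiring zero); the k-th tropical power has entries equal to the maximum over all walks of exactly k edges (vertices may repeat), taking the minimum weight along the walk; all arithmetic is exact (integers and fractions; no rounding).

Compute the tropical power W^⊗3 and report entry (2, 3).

W^⊗2:
  [61, 18, 82, 86, 30, 39]
  [42, 42, 37, 25, 42, 42]
  [37, 23, 96, 25, 23, 37]
  [61, 30, 61, 86, -∞, 40]
  [51, 51, 67, 67, 51, 42]
  [39, 30, 82, 87, -∞, 40]
W^⊗3:
  [61, 30, 82, 86, 30, 40]
  [42, 42, 42, 42, 42, 42]
  [37, 30, 96, 37, 23, 37]
  [61, 30, 61, 86, 30, 40]
  [61, 51, 67, 67, 51, 42]
  [61, 30, 82, 86, 30, 39]
Key observation: the optimum is the walk 2->5->0->3, with weight 37 min 87 min 92 = 37.
Optimal value attained by: walk 2->5->0->3.
Answer: (W^⊗3)[2][3] = 37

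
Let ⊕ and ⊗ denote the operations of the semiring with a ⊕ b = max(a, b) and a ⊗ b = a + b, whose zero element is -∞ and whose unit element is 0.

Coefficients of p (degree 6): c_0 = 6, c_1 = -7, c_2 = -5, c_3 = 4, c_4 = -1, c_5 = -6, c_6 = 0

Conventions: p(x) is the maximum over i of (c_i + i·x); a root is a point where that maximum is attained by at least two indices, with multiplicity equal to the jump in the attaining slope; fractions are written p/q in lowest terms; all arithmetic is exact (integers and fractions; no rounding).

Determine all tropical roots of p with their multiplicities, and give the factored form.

hull edge (i=0, c=6) to (i=3, c=4): slope -2/3, span 3
hull edge (i=3, c=4) to (i=6, c=0): slope -4/3, span 3
Factored form: p(x) = 0 ⊗ (x ⊕ 2/3) ⊗ (x ⊕ 2/3) ⊗ (x ⊕ 2/3) ⊗ (x ⊕ 4/3) ⊗ (x ⊕ 4/3) ⊗ (x ⊕ 4/3)
Answer: roots = 2/3 (mult 3), 4/3 (mult 3)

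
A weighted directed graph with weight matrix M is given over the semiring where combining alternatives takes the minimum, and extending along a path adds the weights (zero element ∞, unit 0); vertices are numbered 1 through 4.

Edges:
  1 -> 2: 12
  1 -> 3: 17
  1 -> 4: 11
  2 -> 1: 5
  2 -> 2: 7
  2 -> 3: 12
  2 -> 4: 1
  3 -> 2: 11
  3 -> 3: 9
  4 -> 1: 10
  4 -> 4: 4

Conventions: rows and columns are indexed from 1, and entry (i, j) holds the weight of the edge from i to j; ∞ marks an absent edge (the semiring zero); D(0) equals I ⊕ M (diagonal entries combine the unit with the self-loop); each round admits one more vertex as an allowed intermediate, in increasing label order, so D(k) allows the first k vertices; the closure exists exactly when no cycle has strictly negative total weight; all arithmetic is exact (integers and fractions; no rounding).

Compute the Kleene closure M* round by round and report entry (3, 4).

D(0):
  [0, 12, 17, 11]
  [5, 0, 12, 1]
  [∞, 11, 0, ∞]
  [10, ∞, ∞, 0]
D(1):
  [0, 12, 17, 11]
  [5, 0, 12, 1]
  [∞, 11, 0, ∞]
  [10, 22, 27, 0]
D(2):
  [0, 12, 17, 11]
  [5, 0, 12, 1]
  [16, 11, 0, 12]
  [10, 22, 27, 0]
D(3):
  [0, 12, 17, 11]
  [5, 0, 12, 1]
  [16, 11, 0, 12]
  [10, 22, 27, 0]
D(4):
  [0, 12, 17, 11]
  [5, 0, 12, 1]
  [16, 11, 0, 12]
  [10, 22, 27, 0]
Answer: M*[3][4] = 12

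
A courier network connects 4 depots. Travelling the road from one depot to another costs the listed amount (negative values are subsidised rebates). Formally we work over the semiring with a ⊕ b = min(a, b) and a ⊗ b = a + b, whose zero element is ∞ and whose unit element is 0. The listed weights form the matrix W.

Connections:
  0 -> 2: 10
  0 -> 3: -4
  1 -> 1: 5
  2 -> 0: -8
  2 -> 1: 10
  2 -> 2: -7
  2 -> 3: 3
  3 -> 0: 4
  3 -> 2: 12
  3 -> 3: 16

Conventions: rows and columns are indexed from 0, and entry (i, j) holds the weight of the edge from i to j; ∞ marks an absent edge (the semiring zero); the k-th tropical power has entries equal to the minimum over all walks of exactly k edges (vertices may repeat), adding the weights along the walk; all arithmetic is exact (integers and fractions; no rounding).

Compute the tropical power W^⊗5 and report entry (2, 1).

W^⊗2:
  [0, 20, 3, 12]
  [∞, 10, ∞, ∞]
  [-15, 3, -14, -12]
  [4, 22, 5, 0]
W^⊗3:
  [-5, 13, -4, -4]
  [∞, 15, ∞, ∞]
  [-22, -4, -21, -19]
  [-3, 15, -2, 0]
W^⊗4:
  [-12, 6, -11, -9]
  [∞, 20, ∞, ∞]
  [-29, -11, -28, -26]
  [-10, 8, -9, -7]
W^⊗5:
  [-19, -1, -18, -16]
  [∞, 25, ∞, ∞]
  [-36, -18, -35, -33]
  [-17, 1, -16, -14]
Key observation: the optimum is the walk 2->2->2->2->2->1, with weight (-7) + (-7) + (-7) + (-7) + 10 = -18.
Optimal value attained by: walk 2->2->2->2->2->1.
Answer: (W^⊗5)[2][1] = -18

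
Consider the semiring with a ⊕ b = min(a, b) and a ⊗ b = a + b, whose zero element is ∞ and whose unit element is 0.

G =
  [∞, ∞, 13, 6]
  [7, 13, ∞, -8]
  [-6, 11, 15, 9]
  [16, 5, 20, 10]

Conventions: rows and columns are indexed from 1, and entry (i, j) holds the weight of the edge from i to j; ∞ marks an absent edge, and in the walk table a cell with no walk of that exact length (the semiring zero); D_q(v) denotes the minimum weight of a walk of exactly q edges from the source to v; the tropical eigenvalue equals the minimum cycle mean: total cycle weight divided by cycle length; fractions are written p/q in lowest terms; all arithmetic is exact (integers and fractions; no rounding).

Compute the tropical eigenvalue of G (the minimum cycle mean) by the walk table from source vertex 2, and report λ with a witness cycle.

q=0: [∞, 0, ∞, ∞]
q=1: [7, 13, ∞, -8]
q=2: [8, -3, 12, 2]
q=3: [4, 7, 21, -11]
q=4: [5, -6, 9, -1]
Optimal cycle mean attained by: cycle 2->4->2, total (-8) + 5, length 2.
Answer: λ = -3/2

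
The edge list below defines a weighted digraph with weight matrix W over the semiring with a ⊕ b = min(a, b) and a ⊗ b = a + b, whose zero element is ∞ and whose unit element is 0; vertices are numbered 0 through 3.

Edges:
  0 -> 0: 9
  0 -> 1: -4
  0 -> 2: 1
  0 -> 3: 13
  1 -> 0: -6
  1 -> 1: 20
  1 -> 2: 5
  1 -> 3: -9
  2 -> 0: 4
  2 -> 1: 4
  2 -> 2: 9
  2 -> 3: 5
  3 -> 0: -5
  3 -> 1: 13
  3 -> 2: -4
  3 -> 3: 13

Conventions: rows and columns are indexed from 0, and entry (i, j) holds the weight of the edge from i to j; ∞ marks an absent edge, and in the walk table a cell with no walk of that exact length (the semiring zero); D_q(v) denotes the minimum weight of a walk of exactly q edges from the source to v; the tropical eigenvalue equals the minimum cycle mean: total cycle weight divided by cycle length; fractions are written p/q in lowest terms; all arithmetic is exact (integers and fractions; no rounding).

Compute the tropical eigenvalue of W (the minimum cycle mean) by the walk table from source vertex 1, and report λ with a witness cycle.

q=0: [∞, 0, ∞, ∞]
q=1: [-6, 20, 5, -9]
q=2: [-14, -10, -13, 4]
q=3: [-16, -18, -13, -19]
q=4: [-24, -20, -23, -27]
Optimal cycle mean attained by: cycle 0->1->3->0, total (-4) + (-9) + (-5), length 3.
Answer: λ = -6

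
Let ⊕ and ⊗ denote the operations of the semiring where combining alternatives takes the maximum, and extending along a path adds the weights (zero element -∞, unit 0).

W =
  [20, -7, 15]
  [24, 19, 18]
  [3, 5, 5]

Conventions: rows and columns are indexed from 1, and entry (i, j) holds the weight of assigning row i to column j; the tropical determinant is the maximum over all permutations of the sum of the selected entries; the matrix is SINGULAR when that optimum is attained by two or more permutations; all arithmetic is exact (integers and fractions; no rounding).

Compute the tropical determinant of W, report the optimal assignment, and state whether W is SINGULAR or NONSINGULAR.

σ = (1, 2, 3): 20 + 19 + 5 = 44
σ = (1, 3, 2): 20 + 18 + 5 = 43
σ = (2, 1, 3): (-7) + 24 + 5 = 22
σ = (2, 3, 1): (-7) + 18 + 3 = 14
σ = (3, 1, 2): 15 + 24 + 5 = 44
σ = (3, 2, 1): 15 + 19 + 3 = 37
Optimal value attained by: σ = (1, 2, 3).
Answer: det⊕(W) = 44; verdict: SINGULAR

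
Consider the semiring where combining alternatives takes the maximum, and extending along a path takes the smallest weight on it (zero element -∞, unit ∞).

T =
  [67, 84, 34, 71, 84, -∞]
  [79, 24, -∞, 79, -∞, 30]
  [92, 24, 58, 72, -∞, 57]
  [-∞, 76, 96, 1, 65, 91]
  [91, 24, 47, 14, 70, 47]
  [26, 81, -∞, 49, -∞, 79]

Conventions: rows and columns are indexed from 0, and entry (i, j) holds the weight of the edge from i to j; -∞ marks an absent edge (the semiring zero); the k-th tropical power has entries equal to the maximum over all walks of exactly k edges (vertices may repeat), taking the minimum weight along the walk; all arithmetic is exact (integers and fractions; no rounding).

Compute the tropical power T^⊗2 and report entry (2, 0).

T^⊗2:
  [84, 71, 71, 79, 70, 71]
  [67, 79, 79, 71, 79, 79]
  [67, 84, 72, 71, 84, 72]
  [92, 81, 58, 76, 65, 79]
  [70, 84, 47, 71, 84, 47]
  [79, 79, 49, 79, 49, 79]
Key observation: the optimum is the walk 2->0->0, with weight 92 min 67 = 67.
Optimal value attained by: walk 2->0->0.
Answer: (T^⊗2)[2][0] = 67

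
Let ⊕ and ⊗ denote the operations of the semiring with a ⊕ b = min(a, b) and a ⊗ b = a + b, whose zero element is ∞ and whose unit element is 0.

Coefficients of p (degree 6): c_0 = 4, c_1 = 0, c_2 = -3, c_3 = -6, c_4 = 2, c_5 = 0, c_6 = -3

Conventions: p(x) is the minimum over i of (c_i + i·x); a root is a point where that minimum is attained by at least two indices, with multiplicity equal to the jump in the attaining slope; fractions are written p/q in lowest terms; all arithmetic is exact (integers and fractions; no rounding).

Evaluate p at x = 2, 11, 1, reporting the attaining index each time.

p(2) = min(4+0·2=4, 0+1·2=2, -3+2·2=1, -6+3·2=0, 2+4·2=10, 0+5·2=10, -3+6·2=9) = 0 (attained by i=3)
p(11) = min(4+0·11=4, 0+1·11=11, -3+2·11=19, -6+3·11=27, 2+4·11=46, 0+5·11=55, -3+6·11=63) = 4 (attained by i=0)
p(1) = min(4+0·1=4, 0+1·1=1, -3+2·1=-1, -6+3·1=-3, 2+4·1=6, 0+5·1=5, -3+6·1=3) = -3 (attained by i=3)
Answer: p(2) = 0; p(11) = 4; p(1) = -3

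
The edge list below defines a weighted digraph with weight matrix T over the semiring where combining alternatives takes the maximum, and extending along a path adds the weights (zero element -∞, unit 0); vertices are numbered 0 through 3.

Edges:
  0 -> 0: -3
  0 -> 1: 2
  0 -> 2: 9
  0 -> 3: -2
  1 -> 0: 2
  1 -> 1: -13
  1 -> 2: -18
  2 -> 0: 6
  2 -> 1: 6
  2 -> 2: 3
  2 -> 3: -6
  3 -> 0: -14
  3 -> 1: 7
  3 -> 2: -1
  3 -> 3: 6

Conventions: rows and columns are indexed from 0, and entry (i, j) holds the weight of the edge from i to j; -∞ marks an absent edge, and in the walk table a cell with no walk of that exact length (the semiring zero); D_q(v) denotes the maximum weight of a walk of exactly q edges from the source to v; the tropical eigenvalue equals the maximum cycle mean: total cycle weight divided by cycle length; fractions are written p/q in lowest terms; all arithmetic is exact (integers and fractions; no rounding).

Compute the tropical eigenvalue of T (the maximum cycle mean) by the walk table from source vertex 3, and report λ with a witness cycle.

q=0: [-∞, -∞, -∞, 0]
q=1: [-14, 7, -1, 6]
q=2: [9, 13, 5, 12]
q=3: [15, 19, 18, 18]
q=4: [24, 25, 24, 24]
Optimal cycle mean attained by: cycle 0->2->0, total 9 + 6, length 2.
Answer: λ = 15/2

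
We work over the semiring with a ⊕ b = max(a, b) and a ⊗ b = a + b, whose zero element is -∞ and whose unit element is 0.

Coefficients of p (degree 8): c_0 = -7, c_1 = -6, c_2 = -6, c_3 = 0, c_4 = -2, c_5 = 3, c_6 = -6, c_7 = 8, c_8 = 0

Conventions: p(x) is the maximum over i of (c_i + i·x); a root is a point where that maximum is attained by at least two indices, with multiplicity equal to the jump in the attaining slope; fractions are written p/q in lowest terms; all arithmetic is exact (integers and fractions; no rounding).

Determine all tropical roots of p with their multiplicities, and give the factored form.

hull edge (i=0, c=-7) to (i=3, c=0): slope 7/3, span 3
hull edge (i=3, c=0) to (i=7, c=8): slope 2, span 4
hull edge (i=7, c=8) to (i=8, c=0): slope -8, span 1
Factored form: p(x) = 0 ⊗ (x ⊕ (-7/3)) ⊗ (x ⊕ (-7/3)) ⊗ (x ⊕ (-7/3)) ⊗ (x ⊕ (-2)) ⊗ (x ⊕ (-2)) ⊗ (x ⊕ (-2)) ⊗ (x ⊕ (-2)) ⊗ (x ⊕ 8)
Answer: roots = -7/3 (mult 3), -2 (mult 4), 8 (mult 1)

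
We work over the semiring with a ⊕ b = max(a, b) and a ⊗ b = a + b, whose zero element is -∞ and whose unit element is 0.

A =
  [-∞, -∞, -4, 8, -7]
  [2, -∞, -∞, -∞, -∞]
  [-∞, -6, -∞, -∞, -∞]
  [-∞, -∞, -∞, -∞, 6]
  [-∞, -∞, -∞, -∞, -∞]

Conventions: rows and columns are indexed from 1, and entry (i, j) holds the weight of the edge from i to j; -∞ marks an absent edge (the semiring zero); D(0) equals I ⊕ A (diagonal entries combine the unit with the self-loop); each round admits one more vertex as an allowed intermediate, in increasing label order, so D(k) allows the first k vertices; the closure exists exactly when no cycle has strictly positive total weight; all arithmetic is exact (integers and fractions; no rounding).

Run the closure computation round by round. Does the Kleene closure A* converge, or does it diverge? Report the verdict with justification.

D(0):
  [0, -∞, -4, 8, -7]
  [2, 0, -∞, -∞, -∞]
  [-∞, -6, 0, -∞, -∞]
  [-∞, -∞, -∞, 0, 6]
  [-∞, -∞, -∞, -∞, 0]
D(1):
  [0, -∞, -4, 8, -7]
  [2, 0, -2, 10, -5]
  [-∞, -6, 0, -∞, -∞]
  [-∞, -∞, -∞, 0, 6]
  [-∞, -∞, -∞, -∞, 0]
D(2):
  [0, -∞, -4, 8, -7]
  [2, 0, -2, 10, -5]
  [-4, -6, 0, 4, -11]
  [-∞, -∞, -∞, 0, 6]
  [-∞, -∞, -∞, -∞, 0]
D(3):
  [0, -10, -4, 8, -7]
  [2, 0, -2, 10, -5]
  [-4, -6, 0, 4, -11]
  [-∞, -∞, -∞, 0, 6]
  [-∞, -∞, -∞, -∞, 0]
D(4):
  [0, -10, -4, 8, 14]
  [2, 0, -2, 10, 16]
  [-4, -6, 0, 4, 10]
  [-∞, -∞, -∞, 0, 6]
  [-∞, -∞, -∞, -∞, 0]
D(5):
  [0, -10, -4, 8, 14]
  [2, 0, -2, 10, 16]
  [-4, -6, 0, 4, 10]
  [-∞, -∞, -∞, 0, 6]
  [-∞, -∞, -∞, -∞, 0]
Key observation: every diagonal entry stays at the unit through all rounds, so no improving cycle exists.
Answer: CONVERGES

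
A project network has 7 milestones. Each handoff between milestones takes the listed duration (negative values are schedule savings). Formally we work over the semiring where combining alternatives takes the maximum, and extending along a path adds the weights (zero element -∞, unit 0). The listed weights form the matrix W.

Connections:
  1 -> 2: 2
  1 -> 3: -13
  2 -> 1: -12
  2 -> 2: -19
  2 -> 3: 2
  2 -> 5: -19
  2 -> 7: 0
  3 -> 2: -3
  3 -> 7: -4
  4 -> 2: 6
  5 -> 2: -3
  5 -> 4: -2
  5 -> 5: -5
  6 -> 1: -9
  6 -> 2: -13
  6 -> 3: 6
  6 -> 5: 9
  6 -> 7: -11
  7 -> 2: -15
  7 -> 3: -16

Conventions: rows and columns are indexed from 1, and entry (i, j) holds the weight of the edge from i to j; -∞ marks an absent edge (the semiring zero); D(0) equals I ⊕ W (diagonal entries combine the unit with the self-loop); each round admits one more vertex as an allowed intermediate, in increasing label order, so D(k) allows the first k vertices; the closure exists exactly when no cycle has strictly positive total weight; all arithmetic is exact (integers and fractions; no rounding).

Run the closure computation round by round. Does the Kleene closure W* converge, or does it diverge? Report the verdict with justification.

D(0):
  [0, 2, -13, -∞, -∞, -∞, -∞]
  [-12, 0, 2, -∞, -19, -∞, 0]
  [-∞, -3, 0, -∞, -∞, -∞, -4]
  [-∞, 6, -∞, 0, -∞, -∞, -∞]
  [-∞, -3, -∞, -2, 0, -∞, -∞]
  [-9, -13, 6, -∞, 9, 0, -11]
  [-∞, -15, -16, -∞, -∞, -∞, 0]
D(1):
  [0, 2, -13, -∞, -∞, -∞, -∞]
  [-12, 0, 2, -∞, -19, -∞, 0]
  [-∞, -3, 0, -∞, -∞, -∞, -4]
  [-∞, 6, -∞, 0, -∞, -∞, -∞]
  [-∞, -3, -∞, -2, 0, -∞, -∞]
  [-9, -7, 6, -∞, 9, 0, -11]
  [-∞, -15, -16, -∞, -∞, -∞, 0]
D(2):
  [0, 2, 4, -∞, -17, -∞, 2]
  [-12, 0, 2, -∞, -19, -∞, 0]
  [-15, -3, 0, -∞, -22, -∞, -3]
  [-6, 6, 8, 0, -13, -∞, 6]
  [-15, -3, -1, -2, 0, -∞, -3]
  [-9, -7, 6, -∞, 9, 0, -7]
  [-27, -15, -13, -∞, -34, -∞, 0]
D(3):
  [0, 2, 4, -∞, -17, -∞, 2]
  [-12, 0, 2, -∞, -19, -∞, 0]
  [-15, -3, 0, -∞, -22, -∞, -3]
  [-6, 6, 8, 0, -13, -∞, 6]
  [-15, -3, -1, -2, 0, -∞, -3]
  [-9, 3, 6, -∞, 9, 0, 3]
  [-27, -15, -13, -∞, -34, -∞, 0]
D(4):
  [0, 2, 4, -∞, -17, -∞, 2]
  [-12, 0, 2, -∞, -19, -∞, 0]
  [-15, -3, 0, -∞, -22, -∞, -3]
  [-6, 6, 8, 0, -13, -∞, 6]
  [-8, 4, 6, -2, 0, -∞, 4]
  [-9, 3, 6, -∞, 9, 0, 3]
  [-27, -15, -13, -∞, -34, -∞, 0]
D(5):
  [0, 2, 4, -19, -17, -∞, 2]
  [-12, 0, 2, -21, -19, -∞, 0]
  [-15, -3, 0, -24, -22, -∞, -3]
  [-6, 6, 8, 0, -13, -∞, 6]
  [-8, 4, 6, -2, 0, -∞, 4]
  [1, 13, 15, 7, 9, 0, 13]
  [-27, -15, -13, -36, -34, -∞, 0]
D(6):
  [0, 2, 4, -19, -17, -∞, 2]
  [-12, 0, 2, -21, -19, -∞, 0]
  [-15, -3, 0, -24, -22, -∞, -3]
  [-6, 6, 8, 0, -13, -∞, 6]
  [-8, 4, 6, -2, 0, -∞, 4]
  [1, 13, 15, 7, 9, 0, 13]
  [-27, -15, -13, -36, -34, -∞, 0]
D(7):
  [0, 2, 4, -19, -17, -∞, 2]
  [-12, 0, 2, -21, -19, -∞, 0]
  [-15, -3, 0, -24, -22, -∞, -3]
  [-6, 6, 8, 0, -13, -∞, 6]
  [-8, 4, 6, -2, 0, -∞, 4]
  [1, 13, 15, 7, 9, 0, 13]
  [-27, -15, -13, -36, -34, -∞, 0]
Key observation: every diagonal entry stays at the unit through all rounds, so no improving cycle exists.
Answer: CONVERGES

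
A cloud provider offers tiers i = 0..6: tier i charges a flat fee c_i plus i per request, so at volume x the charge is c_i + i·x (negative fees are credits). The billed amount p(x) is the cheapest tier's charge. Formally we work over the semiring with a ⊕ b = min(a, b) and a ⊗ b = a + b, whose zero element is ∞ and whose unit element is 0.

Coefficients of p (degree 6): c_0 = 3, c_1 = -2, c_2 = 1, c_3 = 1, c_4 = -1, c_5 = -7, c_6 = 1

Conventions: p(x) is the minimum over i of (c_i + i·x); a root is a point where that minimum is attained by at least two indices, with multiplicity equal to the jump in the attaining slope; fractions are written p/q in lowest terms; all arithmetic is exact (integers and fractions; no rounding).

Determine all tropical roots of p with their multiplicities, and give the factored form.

hull edge (i=0, c=3) to (i=1, c=-2): slope -5, span 1
hull edge (i=1, c=-2) to (i=5, c=-7): slope -5/4, span 4
hull edge (i=5, c=-7) to (i=6, c=1): slope 8, span 1
Factored form: p(x) = 1 ⊗ (x ⊕ (-8)) ⊗ (x ⊕ 5/4) ⊗ (x ⊕ 5/4) ⊗ (x ⊕ 5/4) ⊗ (x ⊕ 5/4) ⊗ (x ⊕ 5)
Answer: roots = -8 (mult 1), 5/4 (mult 4), 5 (mult 1)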